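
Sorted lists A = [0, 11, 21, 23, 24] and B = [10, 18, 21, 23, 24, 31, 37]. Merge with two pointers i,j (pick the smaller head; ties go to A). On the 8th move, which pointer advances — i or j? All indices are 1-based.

[i=1,j=1] A[i]=0<=B[j]=10 take 0 → i++
[i=2,j=1] A[i]=11>B[j]=10 take 10 → j++
[i=2,j=2] A[i]=11<=B[j]=18 take 11 → i++
[i=3,j=2] A[i]=21>B[j]=18 take 18 → j++
[i=3,j=3] A[i]=21<=B[j]=21 take 21 → i++
[i=4,j=3] A[i]=23>B[j]=21 take 21 → j++
[i=4,j=4] A[i]=23<=B[j]=23 take 23 → i++
[i=5,j=4] A[i]=24>B[j]=23 take 23 → j++

j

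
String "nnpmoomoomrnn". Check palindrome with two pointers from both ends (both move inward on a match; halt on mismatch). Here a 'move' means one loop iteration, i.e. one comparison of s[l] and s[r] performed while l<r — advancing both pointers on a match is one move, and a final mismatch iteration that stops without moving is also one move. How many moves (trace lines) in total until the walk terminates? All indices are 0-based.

3 moves

l=0 r=12: 'n'=='n', l++,r--
l=1 r=11: 'n'=='n', l++,r--
l=2 r=10: 'p'!='r', stop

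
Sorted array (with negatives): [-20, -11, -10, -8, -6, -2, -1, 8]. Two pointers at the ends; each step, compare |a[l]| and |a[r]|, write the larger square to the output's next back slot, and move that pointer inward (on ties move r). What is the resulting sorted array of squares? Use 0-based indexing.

[0,7] |-20|>|8| out[7]=400 → l++
[1,7] |-11|>|8| out[6]=121 → l++
[2,7] |-10|>|8| out[5]=100 → l++
[3,7] |-8|<=|8| out[4]=64 → r--
[3,6] |-8|>|-1| out[3]=64 → l++
[4,6] |-6|>|-1| out[2]=36 → l++
[5,6] |-2|>|-1| out[1]=4 → l++
[6,6] |-1|<=|-1| out[0]=1 → r--

[1, 4, 36, 64, 64, 100, 121, 400]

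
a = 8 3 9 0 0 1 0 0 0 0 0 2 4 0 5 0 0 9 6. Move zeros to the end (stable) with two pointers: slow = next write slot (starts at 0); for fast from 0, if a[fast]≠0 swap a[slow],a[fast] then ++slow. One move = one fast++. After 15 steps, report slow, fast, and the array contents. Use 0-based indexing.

slow=0 fast=0: a[fast]=8≠0 swap→a[0]=8, slow++,fast++
slow=1 fast=1: a[fast]=3≠0 swap→a[1]=3, slow++,fast++
slow=2 fast=2: a[fast]=9≠0 swap→a[2]=9, slow++,fast++
slow=3 fast=3: a[fast]=0, fast++
slow=3 fast=4: a[fast]=0, fast++
slow=3 fast=5: a[fast]=1≠0 swap→a[3]=1, slow++,fast++
slow=4 fast=6: a[fast]=0, fast++
slow=4 fast=7: a[fast]=0, fast++
slow=4 fast=8: a[fast]=0, fast++
slow=4 fast=9: a[fast]=0, fast++
slow=4 fast=10: a[fast]=0, fast++
slow=4 fast=11: a[fast]=2≠0 swap→a[4]=2, slow++,fast++
slow=5 fast=12: a[fast]=4≠0 swap→a[5]=4, slow++,fast++
slow=6 fast=13: a[fast]=0, fast++
slow=6 fast=14: a[fast]=5≠0 swap→a[6]=5, slow++,fast++

slow=7, fast=15, a=[8, 3, 9, 1, 2, 4, 5, 0, 0, 0, 0, 0, 0, 0, 0, 0, 0, 9, 6]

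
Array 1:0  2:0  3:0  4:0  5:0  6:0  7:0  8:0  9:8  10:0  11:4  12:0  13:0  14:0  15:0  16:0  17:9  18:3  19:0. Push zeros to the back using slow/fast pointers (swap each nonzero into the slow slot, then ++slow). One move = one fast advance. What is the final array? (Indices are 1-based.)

slow=1 fast=1: a[fast]=0, fast++
slow=1 fast=2: a[fast]=0, fast++
slow=1 fast=3: a[fast]=0, fast++
slow=1 fast=4: a[fast]=0, fast++
slow=1 fast=5: a[fast]=0, fast++
slow=1 fast=6: a[fast]=0, fast++
slow=1 fast=7: a[fast]=0, fast++
slow=1 fast=8: a[fast]=0, fast++
slow=1 fast=9: a[fast]=8≠0 swap→a[1]=8, slow++,fast++
slow=2 fast=10: a[fast]=0, fast++
slow=2 fast=11: a[fast]=4≠0 swap→a[2]=4, slow++,fast++
slow=3 fast=12: a[fast]=0, fast++
slow=3 fast=13: a[fast]=0, fast++
slow=3 fast=14: a[fast]=0, fast++
slow=3 fast=15: a[fast]=0, fast++
slow=3 fast=16: a[fast]=0, fast++
slow=3 fast=17: a[fast]=9≠0 swap→a[3]=9, slow++,fast++
slow=4 fast=18: a[fast]=3≠0 swap→a[4]=3, slow++,fast++
slow=5 fast=19: a[fast]=0, fast++

[8, 4, 9, 3, 0, 0, 0, 0, 0, 0, 0, 0, 0, 0, 0, 0, 0, 0, 0]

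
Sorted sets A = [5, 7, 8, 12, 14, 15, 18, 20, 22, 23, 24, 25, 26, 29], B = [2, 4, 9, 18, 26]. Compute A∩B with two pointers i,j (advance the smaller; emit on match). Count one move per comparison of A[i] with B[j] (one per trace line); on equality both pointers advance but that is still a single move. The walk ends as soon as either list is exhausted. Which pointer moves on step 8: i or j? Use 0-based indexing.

i=0 j=0: 5>2, j++
i=0 j=1: 5>4, j++
i=0 j=2: 5<9, i++
i=1 j=2: 7<9, i++
i=2 j=2: 8<9, i++
i=3 j=2: 12>9, j++
i=3 j=3: 12<18, i++
i=4 j=3: 14<18, i++

i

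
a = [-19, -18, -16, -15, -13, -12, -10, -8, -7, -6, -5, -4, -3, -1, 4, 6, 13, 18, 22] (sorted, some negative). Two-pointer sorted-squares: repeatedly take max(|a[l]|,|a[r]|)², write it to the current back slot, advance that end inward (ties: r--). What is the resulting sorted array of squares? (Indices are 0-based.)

[1, 9, 16, 16, 25, 36, 36, 49, 64, 100, 144, 169, 169, 225, 256, 324, 324, 361, 484]

l=0 r=18: |-19|<=|22| out[18]=484, r--
l=0 r=17: |-19|>|18| out[17]=361, l++
l=1 r=17: |-18|<=|18| out[16]=324, r--
l=1 r=16: |-18|>|13| out[15]=324, l++
l=2 r=16: |-16|>|13| out[14]=256, l++
l=3 r=16: |-15|>|13| out[13]=225, l++
l=4 r=16: |-13|<=|13| out[12]=169, r--
l=4 r=15: |-13|>|6| out[11]=169, l++
l=5 r=15: |-12|>|6| out[10]=144, l++
l=6 r=15: |-10|>|6| out[9]=100, l++
l=7 r=15: |-8|>|6| out[8]=64, l++
l=8 r=15: |-7|>|6| out[7]=49, l++
l=9 r=15: |-6|<=|6| out[6]=36, r--
l=9 r=14: |-6|>|4| out[5]=36, l++
l=10 r=14: |-5|>|4| out[4]=25, l++
l=11 r=14: |-4|<=|4| out[3]=16, r--
l=11 r=13: |-4|>|-1| out[2]=16, l++
l=12 r=13: |-3|>|-1| out[1]=9, l++
l=13 r=13: |-1|<=|-1| out[0]=1, r--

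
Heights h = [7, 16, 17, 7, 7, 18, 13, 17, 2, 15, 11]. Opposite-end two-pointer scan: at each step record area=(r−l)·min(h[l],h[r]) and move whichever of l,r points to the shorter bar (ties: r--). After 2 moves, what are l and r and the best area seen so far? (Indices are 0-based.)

l=1, r=9, best area=99

l=0 r=10: min(7,11)*10=70 best=70 *, l++
l=1 r=10: min(16,11)*9=99 best=99 *, r--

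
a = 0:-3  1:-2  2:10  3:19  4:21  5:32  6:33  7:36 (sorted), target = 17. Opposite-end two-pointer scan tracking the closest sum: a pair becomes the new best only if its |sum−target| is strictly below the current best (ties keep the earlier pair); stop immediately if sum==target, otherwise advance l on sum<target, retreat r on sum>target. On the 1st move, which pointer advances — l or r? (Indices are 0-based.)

[0,7] -3+36=33 d=16 * → r--

r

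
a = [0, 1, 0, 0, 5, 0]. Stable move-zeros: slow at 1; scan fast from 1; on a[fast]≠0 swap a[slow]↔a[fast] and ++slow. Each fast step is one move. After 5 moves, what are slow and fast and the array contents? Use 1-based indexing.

slow=3, fast=6, a=[1, 5, 0, 0, 0, 0]

(s=1,f=1) a[fast]=0 → fast++
(s=1,f=2) a[fast]=1≠0 swap→a[1]=1 → slow++,fast++
(s=2,f=3) a[fast]=0 → fast++
(s=2,f=4) a[fast]=0 → fast++
(s=2,f=5) a[fast]=5≠0 swap→a[2]=5 → slow++,fast++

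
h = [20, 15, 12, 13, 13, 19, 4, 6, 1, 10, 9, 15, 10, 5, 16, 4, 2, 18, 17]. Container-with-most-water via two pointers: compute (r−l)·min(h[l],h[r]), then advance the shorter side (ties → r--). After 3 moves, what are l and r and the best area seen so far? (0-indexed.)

l=0, r=15, best area=306

l=0 r=18: min(20,17)*18=306 best=306 *, r--
l=0 r=17: min(20,18)*17=306 best=306, r--
l=0 r=16: min(20,2)*16=32 best=306, r--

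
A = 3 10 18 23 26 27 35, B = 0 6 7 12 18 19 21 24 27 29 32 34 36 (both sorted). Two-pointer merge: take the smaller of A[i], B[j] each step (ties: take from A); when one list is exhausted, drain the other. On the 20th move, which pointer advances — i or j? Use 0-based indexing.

j

[i=0,j=0] A[i]=3>B[j]=0 take 0 → j++
[i=0,j=1] A[i]=3<=B[j]=6 take 3 → i++
[i=1,j=1] A[i]=10>B[j]=6 take 6 → j++
[i=1,j=2] A[i]=10>B[j]=7 take 7 → j++
[i=1,j=3] A[i]=10<=B[j]=12 take 10 → i++
[i=2,j=3] A[i]=18>B[j]=12 take 12 → j++
[i=2,j=4] A[i]=18<=B[j]=18 take 18 → i++
[i=3,j=4] A[i]=23>B[j]=18 take 18 → j++
[i=3,j=5] A[i]=23>B[j]=19 take 19 → j++
[i=3,j=6] A[i]=23>B[j]=21 take 21 → j++
[i=3,j=7] A[i]=23<=B[j]=24 take 23 → i++
[i=4,j=7] A[i]=26>B[j]=24 take 24 → j++
[i=4,j=8] A[i]=26<=B[j]=27 take 26 → i++
[i=5,j=8] A[i]=27<=B[j]=27 take 27 → i++
[i=6,j=8] A[i]=35>B[j]=27 take 27 → j++
[i=6,j=9] A[i]=35>B[j]=29 take 29 → j++
[i=6,j=10] A[i]=35>B[j]=32 take 32 → j++
[i=6,j=11] A[i]=35>B[j]=34 take 34 → j++
[i=6,j=12] A[i]=35<=B[j]=36 take 35 → i++
[i=7,j=12] A done, take B[j]=36 → j++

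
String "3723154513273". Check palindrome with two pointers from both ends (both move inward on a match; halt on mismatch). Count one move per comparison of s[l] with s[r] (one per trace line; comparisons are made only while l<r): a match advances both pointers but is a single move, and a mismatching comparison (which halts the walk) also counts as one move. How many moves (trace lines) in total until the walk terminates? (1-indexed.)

6 moves

l=1 r=13: '3'=='3', l++,r--
l=2 r=12: '7'=='7', l++,r--
l=3 r=11: '2'=='2', l++,r--
l=4 r=10: '3'=='3', l++,r--
l=5 r=9: '1'=='1', l++,r--
l=6 r=8: '5'=='5', l++,r--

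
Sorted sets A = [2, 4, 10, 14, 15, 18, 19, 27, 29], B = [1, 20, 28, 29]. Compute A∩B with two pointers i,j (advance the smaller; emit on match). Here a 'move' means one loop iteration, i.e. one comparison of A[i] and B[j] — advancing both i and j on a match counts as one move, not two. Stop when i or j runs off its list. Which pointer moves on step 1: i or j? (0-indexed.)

j

[i=0,j=0] 2>1 → j++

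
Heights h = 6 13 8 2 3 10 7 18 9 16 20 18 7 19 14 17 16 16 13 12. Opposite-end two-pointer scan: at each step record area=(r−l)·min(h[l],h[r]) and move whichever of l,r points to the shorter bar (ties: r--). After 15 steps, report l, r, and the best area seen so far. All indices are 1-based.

l=10, r=14, best area=221

[1,20] min(6,12)*19=114 best=114 * → l++
[2,20] min(13,12)*18=216 best=216 * → r--
[2,19] min(13,13)*17=221 best=221 * → r--
[2,18] min(13,16)*16=208 best=221 → l++
[3,18] min(8,16)*15=120 best=221 → l++
[4,18] min(2,16)*14=28 best=221 → l++
[5,18] min(3,16)*13=39 best=221 → l++
[6,18] min(10,16)*12=120 best=221 → l++
[7,18] min(7,16)*11=77 best=221 → l++
[8,18] min(18,16)*10=160 best=221 → r--
[8,17] min(18,16)*9=144 best=221 → r--
[8,16] min(18,17)*8=136 best=221 → r--
[8,15] min(18,14)*7=98 best=221 → r--
[8,14] min(18,19)*6=108 best=221 → l++
[9,14] min(9,19)*5=45 best=221 → l++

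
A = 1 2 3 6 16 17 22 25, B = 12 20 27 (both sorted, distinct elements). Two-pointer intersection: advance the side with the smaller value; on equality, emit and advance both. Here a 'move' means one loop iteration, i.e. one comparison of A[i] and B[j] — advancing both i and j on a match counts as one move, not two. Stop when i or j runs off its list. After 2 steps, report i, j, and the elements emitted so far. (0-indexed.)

i=2, j=0, emitted=[]

[i=0,j=0] 1<12 → i++
[i=1,j=0] 2<12 → i++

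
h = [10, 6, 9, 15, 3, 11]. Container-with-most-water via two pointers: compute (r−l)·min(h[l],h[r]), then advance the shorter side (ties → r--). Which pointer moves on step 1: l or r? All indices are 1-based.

l

[1,6] min(10,11)*5=50 best=50 * → l++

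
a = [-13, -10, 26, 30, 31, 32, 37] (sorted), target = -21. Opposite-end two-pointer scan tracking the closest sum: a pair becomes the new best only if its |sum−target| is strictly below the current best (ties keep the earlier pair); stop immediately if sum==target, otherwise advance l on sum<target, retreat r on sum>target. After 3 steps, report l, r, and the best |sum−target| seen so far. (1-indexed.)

l=1, r=4, best |Δ|=39

l=1 r=7: -13+37=24 d=45 *, r--
l=1 r=6: -13+32=19 d=40 *, r--
l=1 r=5: -13+31=18 d=39 *, r--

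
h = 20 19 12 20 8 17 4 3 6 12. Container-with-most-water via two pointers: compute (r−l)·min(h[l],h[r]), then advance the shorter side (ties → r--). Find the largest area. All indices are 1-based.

max area = 108

[1,10] min(20,12)*9=108 best=108 * → r--
[1,9] min(20,6)*8=48 best=108 → r--
[1,8] min(20,3)*7=21 best=108 → r--
[1,7] min(20,4)*6=24 best=108 → r--
[1,6] min(20,17)*5=85 best=108 → r--
[1,5] min(20,8)*4=32 best=108 → r--
[1,4] min(20,20)*3=60 best=108 → r--
[1,3] min(20,12)*2=24 best=108 → r--
[1,2] min(20,19)*1=19 best=108 → r--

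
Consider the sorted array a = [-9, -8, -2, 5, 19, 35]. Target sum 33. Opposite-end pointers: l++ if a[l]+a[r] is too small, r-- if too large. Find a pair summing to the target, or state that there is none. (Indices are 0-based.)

l=0 r=5: -9+35=26 <33, l++
l=1 r=5: -8+35=27 <33, l++
l=2 r=5: -2+35=33, found

(-2, 35)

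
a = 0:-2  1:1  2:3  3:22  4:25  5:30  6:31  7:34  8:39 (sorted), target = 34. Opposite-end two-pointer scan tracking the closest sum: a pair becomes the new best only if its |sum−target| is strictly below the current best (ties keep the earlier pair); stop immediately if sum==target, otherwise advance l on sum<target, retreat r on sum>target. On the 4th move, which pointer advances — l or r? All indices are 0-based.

l=0 r=8: -2+39=37 d=3 *, r--
l=0 r=7: -2+34=32 d=2 *, l++
l=1 r=7: 1+34=35 d=1 *, r--
l=1 r=6: 1+31=32 d=2, l++

l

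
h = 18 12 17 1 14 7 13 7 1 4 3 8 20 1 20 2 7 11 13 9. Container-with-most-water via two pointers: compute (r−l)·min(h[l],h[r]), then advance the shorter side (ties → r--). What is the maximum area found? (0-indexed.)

[0,19] min(18,9)*19=171 best=171 * → r--
[0,18] min(18,13)*18=234 best=234 * → r--
[0,17] min(18,11)*17=187 best=234 → r--
[0,16] min(18,7)*16=112 best=234 → r--
[0,15] min(18,2)*15=30 best=234 → r--
[0,14] min(18,20)*14=252 best=252 * → l++
[1,14] min(12,20)*13=156 best=252 → l++
[2,14] min(17,20)*12=204 best=252 → l++
[3,14] min(1,20)*11=11 best=252 → l++
[4,14] min(14,20)*10=140 best=252 → l++
[5,14] min(7,20)*9=63 best=252 → l++
[6,14] min(13,20)*8=104 best=252 → l++
[7,14] min(7,20)*7=49 best=252 → l++
[8,14] min(1,20)*6=6 best=252 → l++
[9,14] min(4,20)*5=20 best=252 → l++
[10,14] min(3,20)*4=12 best=252 → l++
[11,14] min(8,20)*3=24 best=252 → l++
[12,14] min(20,20)*2=40 best=252 → r--
[12,13] min(20,1)*1=1 best=252 → r--

max area = 252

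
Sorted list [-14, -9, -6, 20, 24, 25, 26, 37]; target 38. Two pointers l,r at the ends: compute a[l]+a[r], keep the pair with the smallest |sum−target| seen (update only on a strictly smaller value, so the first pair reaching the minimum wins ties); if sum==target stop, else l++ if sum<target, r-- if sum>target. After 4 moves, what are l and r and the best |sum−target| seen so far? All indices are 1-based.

l=4, r=7, best |Δ|=7

[1,8] -14+37=23 d=15 * → l++
[2,8] -9+37=28 d=10 * → l++
[3,8] -6+37=31 d=7 * → l++
[4,8] 20+37=57 d=19 → r--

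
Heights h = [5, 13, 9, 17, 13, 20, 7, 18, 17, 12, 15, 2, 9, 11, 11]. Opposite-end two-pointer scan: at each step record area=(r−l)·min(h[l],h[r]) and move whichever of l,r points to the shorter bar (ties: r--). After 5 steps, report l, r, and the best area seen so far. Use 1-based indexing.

[1,15] min(5,11)*14=70 best=70 * → l++
[2,15] min(13,11)*13=143 best=143 * → r--
[2,14] min(13,11)*12=132 best=143 → r--
[2,13] min(13,9)*11=99 best=143 → r--
[2,12] min(13,2)*10=20 best=143 → r--

l=2, r=11, best area=143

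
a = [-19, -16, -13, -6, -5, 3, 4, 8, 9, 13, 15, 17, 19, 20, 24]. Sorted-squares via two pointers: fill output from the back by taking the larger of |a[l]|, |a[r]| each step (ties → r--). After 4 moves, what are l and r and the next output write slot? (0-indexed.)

l=1, r=11, next write slot=10

l=0 r=14: |-19|<=|24| out[14]=576, r--
l=0 r=13: |-19|<=|20| out[13]=400, r--
l=0 r=12: |-19|<=|19| out[12]=361, r--
l=0 r=11: |-19|>|17| out[11]=361, l++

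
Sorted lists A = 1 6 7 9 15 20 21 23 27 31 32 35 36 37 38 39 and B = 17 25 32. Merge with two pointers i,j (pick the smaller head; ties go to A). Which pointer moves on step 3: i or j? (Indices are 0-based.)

[i=0,j=0] A[i]=1<=B[j]=17 take 1 → i++
[i=1,j=0] A[i]=6<=B[j]=17 take 6 → i++
[i=2,j=0] A[i]=7<=B[j]=17 take 7 → i++

i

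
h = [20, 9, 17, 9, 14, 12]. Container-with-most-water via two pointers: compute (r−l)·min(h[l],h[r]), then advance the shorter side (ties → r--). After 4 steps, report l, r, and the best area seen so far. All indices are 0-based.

l=0, r=1, best area=60

l=0 r=5: min(20,12)*5=60 best=60 *, r--
l=0 r=4: min(20,14)*4=56 best=60, r--
l=0 r=3: min(20,9)*3=27 best=60, r--
l=0 r=2: min(20,17)*2=34 best=60, r--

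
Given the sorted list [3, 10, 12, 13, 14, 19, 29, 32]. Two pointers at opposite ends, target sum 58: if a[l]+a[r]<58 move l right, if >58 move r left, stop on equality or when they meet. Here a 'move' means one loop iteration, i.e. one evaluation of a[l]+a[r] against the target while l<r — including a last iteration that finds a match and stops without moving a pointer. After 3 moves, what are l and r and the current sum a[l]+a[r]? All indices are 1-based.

l=4, r=8, sum=45

[1,8] 3+32=35 <58 → l++
[2,8] 10+32=42 <58 → l++
[3,8] 12+32=44 <58 → l++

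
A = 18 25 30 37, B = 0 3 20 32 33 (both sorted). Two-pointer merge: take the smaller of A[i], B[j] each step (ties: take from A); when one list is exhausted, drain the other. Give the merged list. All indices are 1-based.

[i=1,j=1] A[i]=18>B[j]=0 take 0 → j++
[i=1,j=2] A[i]=18>B[j]=3 take 3 → j++
[i=1,j=3] A[i]=18<=B[j]=20 take 18 → i++
[i=2,j=3] A[i]=25>B[j]=20 take 20 → j++
[i=2,j=4] A[i]=25<=B[j]=32 take 25 → i++
[i=3,j=4] A[i]=30<=B[j]=32 take 30 → i++
[i=4,j=4] A[i]=37>B[j]=32 take 32 → j++
[i=4,j=5] A[i]=37>B[j]=33 take 33 → j++
[i=4,j=6] B done, take A[i]=37 → i++

[0, 3, 18, 20, 25, 30, 32, 33, 37]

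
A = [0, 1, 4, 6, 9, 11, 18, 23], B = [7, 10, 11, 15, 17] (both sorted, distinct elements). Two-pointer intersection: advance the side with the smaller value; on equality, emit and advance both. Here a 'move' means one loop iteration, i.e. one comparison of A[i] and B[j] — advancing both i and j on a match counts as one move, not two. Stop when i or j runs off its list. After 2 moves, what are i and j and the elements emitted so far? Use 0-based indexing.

i=0 j=0: 0<7, i++
i=1 j=0: 1<7, i++

i=2, j=0, emitted=[]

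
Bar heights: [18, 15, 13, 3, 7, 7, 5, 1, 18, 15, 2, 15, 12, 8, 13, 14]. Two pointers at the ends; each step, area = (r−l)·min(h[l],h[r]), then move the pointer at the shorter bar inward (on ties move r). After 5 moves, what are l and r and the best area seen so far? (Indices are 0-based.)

l=0, r=10, best area=210

l=0 r=15: min(18,14)*15=210 best=210 *, r--
l=0 r=14: min(18,13)*14=182 best=210, r--
l=0 r=13: min(18,8)*13=104 best=210, r--
l=0 r=12: min(18,12)*12=144 best=210, r--
l=0 r=11: min(18,15)*11=165 best=210, r--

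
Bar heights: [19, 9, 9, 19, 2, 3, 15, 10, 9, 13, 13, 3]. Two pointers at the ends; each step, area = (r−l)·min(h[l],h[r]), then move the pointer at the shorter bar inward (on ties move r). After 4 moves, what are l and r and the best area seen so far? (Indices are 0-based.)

l=0, r=7, best area=130

l=0 r=11: min(19,3)*11=33 best=33 *, r--
l=0 r=10: min(19,13)*10=130 best=130 *, r--
l=0 r=9: min(19,13)*9=117 best=130, r--
l=0 r=8: min(19,9)*8=72 best=130, r--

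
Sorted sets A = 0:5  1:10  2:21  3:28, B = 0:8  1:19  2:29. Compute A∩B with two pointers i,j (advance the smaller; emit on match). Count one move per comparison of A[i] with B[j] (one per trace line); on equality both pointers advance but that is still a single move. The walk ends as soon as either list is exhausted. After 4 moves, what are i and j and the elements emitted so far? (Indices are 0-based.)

[i=0,j=0] 5<8 → i++
[i=1,j=0] 10>8 → j++
[i=1,j=1] 10<19 → i++
[i=2,j=1] 21>19 → j++

i=2, j=2, emitted=[]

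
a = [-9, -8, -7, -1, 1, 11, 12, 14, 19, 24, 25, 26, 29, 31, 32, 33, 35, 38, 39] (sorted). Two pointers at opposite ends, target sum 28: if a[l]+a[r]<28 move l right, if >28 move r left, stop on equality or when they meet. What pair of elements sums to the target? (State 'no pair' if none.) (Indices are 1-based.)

l=1 r=19: -9+39=30 >28, r--
l=1 r=18: -9+38=29 >28, r--
l=1 r=17: -9+35=26 <28, l++
l=2 r=17: -8+35=27 <28, l++
l=3 r=17: -7+35=28, found

(-7, 35)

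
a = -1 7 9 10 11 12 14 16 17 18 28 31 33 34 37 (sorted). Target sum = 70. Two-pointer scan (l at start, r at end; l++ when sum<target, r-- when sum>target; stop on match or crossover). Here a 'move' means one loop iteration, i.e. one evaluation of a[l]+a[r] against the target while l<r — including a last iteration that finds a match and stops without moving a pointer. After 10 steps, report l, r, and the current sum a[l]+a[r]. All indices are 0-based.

l=10, r=14, sum=65

l=0 r=14: -1+37=36 <70, l++
l=1 r=14: 7+37=44 <70, l++
l=2 r=14: 9+37=46 <70, l++
l=3 r=14: 10+37=47 <70, l++
l=4 r=14: 11+37=48 <70, l++
l=5 r=14: 12+37=49 <70, l++
l=6 r=14: 14+37=51 <70, l++
l=7 r=14: 16+37=53 <70, l++
l=8 r=14: 17+37=54 <70, l++
l=9 r=14: 18+37=55 <70, l++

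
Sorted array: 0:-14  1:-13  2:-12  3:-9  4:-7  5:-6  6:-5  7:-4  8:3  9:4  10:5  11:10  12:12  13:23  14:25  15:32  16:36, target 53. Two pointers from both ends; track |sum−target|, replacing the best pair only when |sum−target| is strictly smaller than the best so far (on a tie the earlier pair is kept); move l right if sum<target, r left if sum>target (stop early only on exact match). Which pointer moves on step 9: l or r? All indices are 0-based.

[0,16] -14+36=22 d=31 * → l++
[1,16] -13+36=23 d=30 * → l++
[2,16] -12+36=24 d=29 * → l++
[3,16] -9+36=27 d=26 * → l++
[4,16] -7+36=29 d=24 * → l++
[5,16] -6+36=30 d=23 * → l++
[6,16] -5+36=31 d=22 * → l++
[7,16] -4+36=32 d=21 * → l++
[8,16] 3+36=39 d=14 * → l++

l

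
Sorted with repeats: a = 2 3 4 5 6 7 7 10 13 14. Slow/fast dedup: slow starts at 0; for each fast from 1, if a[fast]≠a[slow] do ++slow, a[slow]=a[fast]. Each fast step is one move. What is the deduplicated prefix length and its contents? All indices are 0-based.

(s=0,f=1) a[fast]=3≠a[slow]=2 write a[1]=3 → slow++,fast++
(s=1,f=2) a[fast]=4≠a[slow]=3 write a[2]=4 → slow++,fast++
(s=2,f=3) a[fast]=5≠a[slow]=4 write a[3]=5 → slow++,fast++
(s=3,f=4) a[fast]=6≠a[slow]=5 write a[4]=6 → slow++,fast++
(s=4,f=5) a[fast]=7≠a[slow]=6 write a[5]=7 → slow++,fast++
(s=5,f=6) a[fast]=7=a[slow] dup → fast++
(s=5,f=7) a[fast]=10≠a[slow]=7 write a[6]=10 → slow++,fast++
(s=6,f=8) a[fast]=13≠a[slow]=10 write a[7]=13 → slow++,fast++
(s=7,f=9) a[fast]=14≠a[slow]=13 write a[8]=14 → slow++,fast++

length 9; prefix = [2, 3, 4, 5, 6, 7, 10, 13, 14]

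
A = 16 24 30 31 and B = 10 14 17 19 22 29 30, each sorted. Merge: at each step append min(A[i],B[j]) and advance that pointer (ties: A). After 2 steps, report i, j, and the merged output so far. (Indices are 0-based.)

i=0 j=0: A[i]=16>B[j]=10 take 10, j++
i=0 j=1: A[i]=16>B[j]=14 take 14, j++

i=0, j=2, merged so far=[10, 14]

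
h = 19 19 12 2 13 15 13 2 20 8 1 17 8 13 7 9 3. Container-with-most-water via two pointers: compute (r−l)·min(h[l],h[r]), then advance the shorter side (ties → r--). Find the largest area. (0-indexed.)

max area = 187

[0,16] min(19,3)*16=48 best=48 * → r--
[0,15] min(19,9)*15=135 best=135 * → r--
[0,14] min(19,7)*14=98 best=135 → r--
[0,13] min(19,13)*13=169 best=169 * → r--
[0,12] min(19,8)*12=96 best=169 → r--
[0,11] min(19,17)*11=187 best=187 * → r--
[0,10] min(19,1)*10=10 best=187 → r--
[0,9] min(19,8)*9=72 best=187 → r--
[0,8] min(19,20)*8=152 best=187 → l++
[1,8] min(19,20)*7=133 best=187 → l++
[2,8] min(12,20)*6=72 best=187 → l++
[3,8] min(2,20)*5=10 best=187 → l++
[4,8] min(13,20)*4=52 best=187 → l++
[5,8] min(15,20)*3=45 best=187 → l++
[6,8] min(13,20)*2=26 best=187 → l++
[7,8] min(2,20)*1=2 best=187 → l++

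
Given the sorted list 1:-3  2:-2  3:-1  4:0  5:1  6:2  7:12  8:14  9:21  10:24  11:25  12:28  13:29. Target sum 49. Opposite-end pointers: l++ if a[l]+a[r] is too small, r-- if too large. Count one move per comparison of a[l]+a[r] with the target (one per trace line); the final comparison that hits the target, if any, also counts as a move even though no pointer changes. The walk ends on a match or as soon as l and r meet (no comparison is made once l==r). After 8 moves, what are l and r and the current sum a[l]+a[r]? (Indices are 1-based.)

l=9, r=13, sum=50

[1,13] -3+29=26 <49 → l++
[2,13] -2+29=27 <49 → l++
[3,13] -1+29=28 <49 → l++
[4,13] 0+29=29 <49 → l++
[5,13] 1+29=30 <49 → l++
[6,13] 2+29=31 <49 → l++
[7,13] 12+29=41 <49 → l++
[8,13] 14+29=43 <49 → l++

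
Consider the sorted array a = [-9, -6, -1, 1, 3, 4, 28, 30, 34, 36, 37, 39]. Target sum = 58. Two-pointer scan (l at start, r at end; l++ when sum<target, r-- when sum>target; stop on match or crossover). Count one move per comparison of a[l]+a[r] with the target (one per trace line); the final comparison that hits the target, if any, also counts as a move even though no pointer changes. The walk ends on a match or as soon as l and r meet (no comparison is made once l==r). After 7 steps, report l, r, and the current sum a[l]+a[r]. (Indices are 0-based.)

[0,11] -9+39=30 <58 → l++
[1,11] -6+39=33 <58 → l++
[2,11] -1+39=38 <58 → l++
[3,11] 1+39=40 <58 → l++
[4,11] 3+39=42 <58 → l++
[5,11] 4+39=43 <58 → l++
[6,11] 28+39=67 >58 → r--

l=6, r=10, sum=65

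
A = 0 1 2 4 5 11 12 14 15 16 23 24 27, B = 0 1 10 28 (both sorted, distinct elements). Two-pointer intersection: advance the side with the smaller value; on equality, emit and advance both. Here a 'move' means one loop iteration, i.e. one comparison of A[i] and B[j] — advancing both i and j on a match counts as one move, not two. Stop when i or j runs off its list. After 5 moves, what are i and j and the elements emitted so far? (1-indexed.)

i=6, j=3, emitted=[0, 1]

i=1 j=1: 0==0 emit, i++,j++
i=2 j=2: 1==1 emit, i++,j++
i=3 j=3: 2<10, i++
i=4 j=3: 4<10, i++
i=5 j=3: 5<10, i++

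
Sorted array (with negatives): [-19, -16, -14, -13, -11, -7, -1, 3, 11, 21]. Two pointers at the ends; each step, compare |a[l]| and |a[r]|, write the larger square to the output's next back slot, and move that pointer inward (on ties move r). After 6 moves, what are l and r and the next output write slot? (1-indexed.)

[1,10] |-19|<=|21| out[10]=441 → r--
[1,9] |-19|>|11| out[9]=361 → l++
[2,9] |-16|>|11| out[8]=256 → l++
[3,9] |-14|>|11| out[7]=196 → l++
[4,9] |-13|>|11| out[6]=169 → l++
[5,9] |-11|<=|11| out[5]=121 → r--

l=5, r=8, next write slot=4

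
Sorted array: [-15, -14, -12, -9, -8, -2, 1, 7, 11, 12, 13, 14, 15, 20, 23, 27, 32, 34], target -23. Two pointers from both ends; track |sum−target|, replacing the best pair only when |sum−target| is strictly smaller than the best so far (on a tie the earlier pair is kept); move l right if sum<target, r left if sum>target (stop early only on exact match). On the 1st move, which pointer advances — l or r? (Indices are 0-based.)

r

l=0 r=17: -15+34=19 d=42 *, r--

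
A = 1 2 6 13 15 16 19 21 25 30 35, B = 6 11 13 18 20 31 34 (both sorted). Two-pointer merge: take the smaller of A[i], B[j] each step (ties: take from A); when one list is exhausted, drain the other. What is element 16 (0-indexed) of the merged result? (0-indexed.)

merged[16] = 34

i=0 j=0: A[i]=1<=B[j]=6 take 1, i++
i=1 j=0: A[i]=2<=B[j]=6 take 2, i++
i=2 j=0: A[i]=6<=B[j]=6 take 6, i++
i=3 j=0: A[i]=13>B[j]=6 take 6, j++
i=3 j=1: A[i]=13>B[j]=11 take 11, j++
i=3 j=2: A[i]=13<=B[j]=13 take 13, i++
i=4 j=2: A[i]=15>B[j]=13 take 13, j++
i=4 j=3: A[i]=15<=B[j]=18 take 15, i++
i=5 j=3: A[i]=16<=B[j]=18 take 16, i++
i=6 j=3: A[i]=19>B[j]=18 take 18, j++
i=6 j=4: A[i]=19<=B[j]=20 take 19, i++
i=7 j=4: A[i]=21>B[j]=20 take 20, j++
i=7 j=5: A[i]=21<=B[j]=31 take 21, i++
i=8 j=5: A[i]=25<=B[j]=31 take 25, i++
i=9 j=5: A[i]=30<=B[j]=31 take 30, i++
i=10 j=5: A[i]=35>B[j]=31 take 31, j++
i=10 j=6: A[i]=35>B[j]=34 take 34, j++
i=10 j=7: B done, take A[i]=35, i++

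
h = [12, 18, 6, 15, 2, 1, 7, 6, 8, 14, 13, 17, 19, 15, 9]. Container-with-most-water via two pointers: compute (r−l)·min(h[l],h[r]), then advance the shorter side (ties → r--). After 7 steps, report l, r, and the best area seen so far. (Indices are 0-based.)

l=5, r=12, best area=198

l=0 r=14: min(12,9)*14=126 best=126 *, r--
l=0 r=13: min(12,15)*13=156 best=156 *, l++
l=1 r=13: min(18,15)*12=180 best=180 *, r--
l=1 r=12: min(18,19)*11=198 best=198 *, l++
l=2 r=12: min(6,19)*10=60 best=198, l++
l=3 r=12: min(15,19)*9=135 best=198, l++
l=4 r=12: min(2,19)*8=16 best=198, l++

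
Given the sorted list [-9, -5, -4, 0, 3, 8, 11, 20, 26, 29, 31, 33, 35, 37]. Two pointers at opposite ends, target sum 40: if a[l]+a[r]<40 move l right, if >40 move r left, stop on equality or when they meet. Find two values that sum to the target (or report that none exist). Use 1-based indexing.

(3, 37)

[1,14] -9+37=28 <40 → l++
[2,14] -5+37=32 <40 → l++
[3,14] -4+37=33 <40 → l++
[4,14] 0+37=37 <40 → l++
[5,14] 3+37=40 → found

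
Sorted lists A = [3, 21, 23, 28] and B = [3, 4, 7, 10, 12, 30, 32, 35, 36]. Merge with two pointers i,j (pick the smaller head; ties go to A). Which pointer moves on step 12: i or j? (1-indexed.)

i=1 j=1: A[i]=3<=B[j]=3 take 3, i++
i=2 j=1: A[i]=21>B[j]=3 take 3, j++
i=2 j=2: A[i]=21>B[j]=4 take 4, j++
i=2 j=3: A[i]=21>B[j]=7 take 7, j++
i=2 j=4: A[i]=21>B[j]=10 take 10, j++
i=2 j=5: A[i]=21>B[j]=12 take 12, j++
i=2 j=6: A[i]=21<=B[j]=30 take 21, i++
i=3 j=6: A[i]=23<=B[j]=30 take 23, i++
i=4 j=6: A[i]=28<=B[j]=30 take 28, i++
i=5 j=6: A done, take B[j]=30, j++
i=5 j=7: A done, take B[j]=32, j++
i=5 j=8: A done, take B[j]=35, j++

j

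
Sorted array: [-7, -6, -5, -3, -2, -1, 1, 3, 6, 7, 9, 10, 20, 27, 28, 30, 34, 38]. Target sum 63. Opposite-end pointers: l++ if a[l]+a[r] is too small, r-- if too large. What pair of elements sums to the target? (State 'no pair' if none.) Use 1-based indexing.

no pair

l=1 r=18: -7+38=31 <63, l++
l=2 r=18: -6+38=32 <63, l++
l=3 r=18: -5+38=33 <63, l++
l=4 r=18: -3+38=35 <63, l++
l=5 r=18: -2+38=36 <63, l++
l=6 r=18: -1+38=37 <63, l++
l=7 r=18: 1+38=39 <63, l++
l=8 r=18: 3+38=41 <63, l++
l=9 r=18: 6+38=44 <63, l++
l=10 r=18: 7+38=45 <63, l++
l=11 r=18: 9+38=47 <63, l++
l=12 r=18: 10+38=48 <63, l++
l=13 r=18: 20+38=58 <63, l++
l=14 r=18: 27+38=65 >63, r--
l=14 r=17: 27+34=61 <63, l++
l=15 r=17: 28+34=62 <63, l++
l=16 r=17: 30+34=64 >63, r--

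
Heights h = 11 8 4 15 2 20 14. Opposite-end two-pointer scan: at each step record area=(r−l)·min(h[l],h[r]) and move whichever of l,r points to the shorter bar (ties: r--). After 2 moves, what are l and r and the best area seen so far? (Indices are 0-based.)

l=2, r=6, best area=66

l=0 r=6: min(11,14)*6=66 best=66 *, l++
l=1 r=6: min(8,14)*5=40 best=66, l++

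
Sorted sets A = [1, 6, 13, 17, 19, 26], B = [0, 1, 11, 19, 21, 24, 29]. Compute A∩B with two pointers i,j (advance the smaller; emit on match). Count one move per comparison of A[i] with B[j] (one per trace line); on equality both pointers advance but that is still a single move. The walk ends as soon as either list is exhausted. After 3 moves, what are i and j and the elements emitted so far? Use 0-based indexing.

i=2, j=2, emitted=[1]

i=0 j=0: 1>0, j++
i=0 j=1: 1==1 emit, i++,j++
i=1 j=2: 6<11, i++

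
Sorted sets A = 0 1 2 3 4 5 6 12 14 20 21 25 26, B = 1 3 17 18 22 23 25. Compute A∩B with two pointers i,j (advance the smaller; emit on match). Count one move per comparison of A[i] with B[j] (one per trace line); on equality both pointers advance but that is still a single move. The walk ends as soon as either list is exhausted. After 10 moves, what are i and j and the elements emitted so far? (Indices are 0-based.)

i=0 j=0: 0<1, i++
i=1 j=0: 1==1 emit, i++,j++
i=2 j=1: 2<3, i++
i=3 j=1: 3==3 emit, i++,j++
i=4 j=2: 4<17, i++
i=5 j=2: 5<17, i++
i=6 j=2: 6<17, i++
i=7 j=2: 12<17, i++
i=8 j=2: 14<17, i++
i=9 j=2: 20>17, j++

i=9, j=3, emitted=[1, 3]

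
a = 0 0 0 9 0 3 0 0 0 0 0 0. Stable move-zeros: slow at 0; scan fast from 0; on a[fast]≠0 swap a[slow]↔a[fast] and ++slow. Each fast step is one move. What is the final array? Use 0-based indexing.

[9, 3, 0, 0, 0, 0, 0, 0, 0, 0, 0, 0]

slow=0 fast=0: a[fast]=0, fast++
slow=0 fast=1: a[fast]=0, fast++
slow=0 fast=2: a[fast]=0, fast++
slow=0 fast=3: a[fast]=9≠0 swap→a[0]=9, slow++,fast++
slow=1 fast=4: a[fast]=0, fast++
slow=1 fast=5: a[fast]=3≠0 swap→a[1]=3, slow++,fast++
slow=2 fast=6: a[fast]=0, fast++
slow=2 fast=7: a[fast]=0, fast++
slow=2 fast=8: a[fast]=0, fast++
slow=2 fast=9: a[fast]=0, fast++
slow=2 fast=10: a[fast]=0, fast++
slow=2 fast=11: a[fast]=0, fast++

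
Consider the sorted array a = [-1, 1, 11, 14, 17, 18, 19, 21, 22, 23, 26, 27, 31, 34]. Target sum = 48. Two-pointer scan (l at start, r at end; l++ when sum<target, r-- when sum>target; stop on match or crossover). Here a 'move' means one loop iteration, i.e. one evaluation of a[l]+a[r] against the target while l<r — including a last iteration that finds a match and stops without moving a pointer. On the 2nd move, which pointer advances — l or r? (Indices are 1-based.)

l

l=1 r=14: -1+34=33 <48, l++
l=2 r=14: 1+34=35 <48, l++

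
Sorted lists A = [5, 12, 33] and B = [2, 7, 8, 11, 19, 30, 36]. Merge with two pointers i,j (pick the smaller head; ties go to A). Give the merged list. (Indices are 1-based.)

[2, 5, 7, 8, 11, 12, 19, 30, 33, 36]

i=1 j=1: A[i]=5>B[j]=2 take 2, j++
i=1 j=2: A[i]=5<=B[j]=7 take 5, i++
i=2 j=2: A[i]=12>B[j]=7 take 7, j++
i=2 j=3: A[i]=12>B[j]=8 take 8, j++
i=2 j=4: A[i]=12>B[j]=11 take 11, j++
i=2 j=5: A[i]=12<=B[j]=19 take 12, i++
i=3 j=5: A[i]=33>B[j]=19 take 19, j++
i=3 j=6: A[i]=33>B[j]=30 take 30, j++
i=3 j=7: A[i]=33<=B[j]=36 take 33, i++
i=4 j=7: A done, take B[j]=36, j++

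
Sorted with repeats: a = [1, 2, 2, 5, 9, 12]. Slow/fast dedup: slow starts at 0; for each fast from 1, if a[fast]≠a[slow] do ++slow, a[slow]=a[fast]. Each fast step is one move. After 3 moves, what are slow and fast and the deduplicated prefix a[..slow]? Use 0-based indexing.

slow=2, fast=4, prefix=[1, 2, 5]

(s=0,f=1) a[fast]=2≠a[slow]=1 write a[1]=2 → slow++,fast++
(s=1,f=2) a[fast]=2=a[slow] dup → fast++
(s=1,f=3) a[fast]=5≠a[slow]=2 write a[2]=5 → slow++,fast++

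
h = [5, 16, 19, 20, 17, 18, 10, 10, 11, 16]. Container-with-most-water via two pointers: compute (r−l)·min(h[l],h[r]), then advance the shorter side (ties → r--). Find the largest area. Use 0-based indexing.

max area = 128

[0,9] min(5,16)*9=45 best=45 * → l++
[1,9] min(16,16)*8=128 best=128 * → r--
[1,8] min(16,11)*7=77 best=128 → r--
[1,7] min(16,10)*6=60 best=128 → r--
[1,6] min(16,10)*5=50 best=128 → r--
[1,5] min(16,18)*4=64 best=128 → l++
[2,5] min(19,18)*3=54 best=128 → r--
[2,4] min(19,17)*2=34 best=128 → r--
[2,3] min(19,20)*1=19 best=128 → l++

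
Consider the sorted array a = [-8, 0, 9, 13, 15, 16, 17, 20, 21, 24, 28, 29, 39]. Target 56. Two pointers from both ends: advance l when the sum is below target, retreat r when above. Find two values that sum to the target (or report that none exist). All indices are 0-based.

(17, 39)

l=0 r=12: -8+39=31 <56, l++
l=1 r=12: 0+39=39 <56, l++
l=2 r=12: 9+39=48 <56, l++
l=3 r=12: 13+39=52 <56, l++
l=4 r=12: 15+39=54 <56, l++
l=5 r=12: 16+39=55 <56, l++
l=6 r=12: 17+39=56, found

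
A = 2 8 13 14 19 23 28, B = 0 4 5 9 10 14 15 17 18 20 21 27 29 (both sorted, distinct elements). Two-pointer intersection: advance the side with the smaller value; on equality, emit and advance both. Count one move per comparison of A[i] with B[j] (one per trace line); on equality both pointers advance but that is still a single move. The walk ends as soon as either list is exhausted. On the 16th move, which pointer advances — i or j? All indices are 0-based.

i=0 j=0: 2>0, j++
i=0 j=1: 2<4, i++
i=1 j=1: 8>4, j++
i=1 j=2: 8>5, j++
i=1 j=3: 8<9, i++
i=2 j=3: 13>9, j++
i=2 j=4: 13>10, j++
i=2 j=5: 13<14, i++
i=3 j=5: 14==14 emit, i++,j++
i=4 j=6: 19>15, j++
i=4 j=7: 19>17, j++
i=4 j=8: 19>18, j++
i=4 j=9: 19<20, i++
i=5 j=9: 23>20, j++
i=5 j=10: 23>21, j++
i=5 j=11: 23<27, i++

i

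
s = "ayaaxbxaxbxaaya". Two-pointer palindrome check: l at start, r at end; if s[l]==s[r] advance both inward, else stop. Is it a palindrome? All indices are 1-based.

palindrome

[1,15] 'a'=='a' → l++,r--
[2,14] 'y'=='y' → l++,r--
[3,13] 'a'=='a' → l++,r--
[4,12] 'a'=='a' → l++,r--
[5,11] 'x'=='x' → l++,r--
[6,10] 'b'=='b' → l++,r--
[7,9] 'x'=='x' → l++,r--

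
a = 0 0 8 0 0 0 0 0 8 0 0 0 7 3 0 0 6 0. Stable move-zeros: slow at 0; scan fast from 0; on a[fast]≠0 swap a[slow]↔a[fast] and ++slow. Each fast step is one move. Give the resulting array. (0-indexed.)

[8, 8, 7, 3, 6, 0, 0, 0, 0, 0, 0, 0, 0, 0, 0, 0, 0, 0]

slow=0 fast=0: a[fast]=0, fast++
slow=0 fast=1: a[fast]=0, fast++
slow=0 fast=2: a[fast]=8≠0 swap→a[0]=8, slow++,fast++
slow=1 fast=3: a[fast]=0, fast++
slow=1 fast=4: a[fast]=0, fast++
slow=1 fast=5: a[fast]=0, fast++
slow=1 fast=6: a[fast]=0, fast++
slow=1 fast=7: a[fast]=0, fast++
slow=1 fast=8: a[fast]=8≠0 swap→a[1]=8, slow++,fast++
slow=2 fast=9: a[fast]=0, fast++
slow=2 fast=10: a[fast]=0, fast++
slow=2 fast=11: a[fast]=0, fast++
slow=2 fast=12: a[fast]=7≠0 swap→a[2]=7, slow++,fast++
slow=3 fast=13: a[fast]=3≠0 swap→a[3]=3, slow++,fast++
slow=4 fast=14: a[fast]=0, fast++
slow=4 fast=15: a[fast]=0, fast++
slow=4 fast=16: a[fast]=6≠0 swap→a[4]=6, slow++,fast++
slow=5 fast=17: a[fast]=0, fast++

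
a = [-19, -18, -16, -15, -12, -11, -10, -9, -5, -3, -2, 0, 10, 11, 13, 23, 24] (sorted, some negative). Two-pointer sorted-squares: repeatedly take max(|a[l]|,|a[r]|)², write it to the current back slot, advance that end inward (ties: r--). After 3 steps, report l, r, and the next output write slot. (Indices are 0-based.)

l=0 r=16: |-19|<=|24| out[16]=576, r--
l=0 r=15: |-19|<=|23| out[15]=529, r--
l=0 r=14: |-19|>|13| out[14]=361, l++

l=1, r=14, next write slot=13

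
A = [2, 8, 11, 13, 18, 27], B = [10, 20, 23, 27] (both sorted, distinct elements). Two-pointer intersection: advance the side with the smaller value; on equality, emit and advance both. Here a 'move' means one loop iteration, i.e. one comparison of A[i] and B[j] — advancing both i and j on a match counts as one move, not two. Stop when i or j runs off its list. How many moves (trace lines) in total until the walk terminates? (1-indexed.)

[i=1,j=1] 2<10 → i++
[i=2,j=1] 8<10 → i++
[i=3,j=1] 11>10 → j++
[i=3,j=2] 11<20 → i++
[i=4,j=2] 13<20 → i++
[i=5,j=2] 18<20 → i++
[i=6,j=2] 27>20 → j++
[i=6,j=3] 27>23 → j++
[i=6,j=4] 27==27 emit → i++,j++

9 moves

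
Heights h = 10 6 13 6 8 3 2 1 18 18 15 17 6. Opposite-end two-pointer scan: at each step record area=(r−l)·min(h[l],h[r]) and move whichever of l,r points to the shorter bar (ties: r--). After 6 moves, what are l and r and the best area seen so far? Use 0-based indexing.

l=5, r=11, best area=117

[0,12] min(10,6)*12=72 best=72 * → r--
[0,11] min(10,17)*11=110 best=110 * → l++
[1,11] min(6,17)*10=60 best=110 → l++
[2,11] min(13,17)*9=117 best=117 * → l++
[3,11] min(6,17)*8=48 best=117 → l++
[4,11] min(8,17)*7=56 best=117 → l++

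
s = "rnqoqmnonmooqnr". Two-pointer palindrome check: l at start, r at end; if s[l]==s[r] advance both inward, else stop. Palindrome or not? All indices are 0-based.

[0,14] 'r'=='r' → l++,r--
[1,13] 'n'=='n' → l++,r--
[2,12] 'q'=='q' → l++,r--
[3,11] 'o'=='o' → l++,r--
[4,10] 'q'!='o' → stop

not a palindrome (mismatch at 4,10)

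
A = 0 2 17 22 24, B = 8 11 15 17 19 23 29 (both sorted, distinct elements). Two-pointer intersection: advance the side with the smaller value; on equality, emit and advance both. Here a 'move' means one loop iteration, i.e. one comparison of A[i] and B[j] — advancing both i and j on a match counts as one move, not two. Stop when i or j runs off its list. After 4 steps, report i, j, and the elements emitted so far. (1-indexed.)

[i=1,j=1] 0<8 → i++
[i=2,j=1] 2<8 → i++
[i=3,j=1] 17>8 → j++
[i=3,j=2] 17>11 → j++

i=3, j=3, emitted=[]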